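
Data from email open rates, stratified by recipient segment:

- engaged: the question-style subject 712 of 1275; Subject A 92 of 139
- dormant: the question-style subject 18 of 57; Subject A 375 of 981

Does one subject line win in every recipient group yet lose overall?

Engaged: the question-style subject 712/1275 = 55.8%, Subject A 92/139 = 66.2% → Subject A
Dormant: the question-style subject 18/57 = 31.6%, Subject A 375/981 = 38.2% → Subject A
Overall: the question-style subject 730/1332 = 54.8%, Subject A 467/1120 = 41.7% → the question-style subject
Subject A wins each recipient group but the question-style subject wins overall — the comparison reverses. Subject A's sends skew toward dormant, which has a lower base rate.

Yes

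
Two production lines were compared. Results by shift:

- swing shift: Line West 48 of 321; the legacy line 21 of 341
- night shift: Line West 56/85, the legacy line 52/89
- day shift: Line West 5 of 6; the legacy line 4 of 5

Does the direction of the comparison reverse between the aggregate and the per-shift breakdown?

No

Swing shift: Line West 48/321 = 15.0%, the legacy line 21/341 = 6.2% → Line West
Night shift: Line West 56/85 = 65.9%, the legacy line 52/89 = 58.4% → Line West
Day shift: Line West 5/6 = 83.3%, the legacy line 4/5 = 80.0% → Line West
Overall: Line West 109/412 = 26.5%, the legacy line 77/435 = 17.7% → Line West
Line West wins overall and in every shift group — no reversal.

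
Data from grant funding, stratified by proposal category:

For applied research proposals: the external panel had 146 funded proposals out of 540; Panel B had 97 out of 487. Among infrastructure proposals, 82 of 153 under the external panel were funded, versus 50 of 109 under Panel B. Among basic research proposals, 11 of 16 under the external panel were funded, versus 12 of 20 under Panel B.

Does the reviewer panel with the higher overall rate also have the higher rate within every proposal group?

Yes

Applied research: the external panel 146/540 = 27.0%, Panel B 97/487 = 19.9% → the external panel
Infrastructure: the external panel 82/153 = 53.6%, Panel B 50/109 = 45.9% → the external panel
Basic research: the external panel 11/16 = 68.8%, Panel B 12/20 = 60.0% → the external panel
Overall: the external panel 239/709 = 33.7%, Panel B 159/616 = 25.8% → the external panel
The external panel wins overall and in every proposal group — no reversal.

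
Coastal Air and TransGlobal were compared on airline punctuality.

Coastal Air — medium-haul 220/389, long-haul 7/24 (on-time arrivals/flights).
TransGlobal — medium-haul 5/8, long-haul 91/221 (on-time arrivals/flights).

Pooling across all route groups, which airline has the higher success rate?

Coastal Air

Medium-haul: Coastal Air 220/389 = 56.6%, TransGlobal 5/8 = 62.5% → TransGlobal
Long-haul: Coastal Air 7/24 = 29.2%, TransGlobal 91/221 = 41.2% → TransGlobal
Overall: Coastal Air 227/413 = 55.0%, TransGlobal 96/229 = 41.9% → Coastal Air
(TransGlobal wins every route group but Coastal Air wins overall — TransGlobal's flights skew toward the low-rate long-haul group.)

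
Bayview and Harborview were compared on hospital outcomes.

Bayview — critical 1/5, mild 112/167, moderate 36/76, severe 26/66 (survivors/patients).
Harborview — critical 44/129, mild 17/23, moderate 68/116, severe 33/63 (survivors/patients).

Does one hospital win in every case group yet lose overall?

Yes

Critical: Bayview 1/5 = 20.0%, Harborview 44/129 = 34.1% → Harborview
Mild: Bayview 112/167 = 67.1%, Harborview 17/23 = 73.9% → Harborview
Moderate: Bayview 36/76 = 47.4%, Harborview 68/116 = 58.6% → Harborview
Severe: Bayview 26/66 = 39.4%, Harborview 33/63 = 52.4% → Harborview
Overall: Bayview 175/314 = 55.7%, Harborview 162/331 = 48.9% → Bayview
Harborview wins each case group but Bayview wins overall — the comparison reverses. Harborview's patients skew toward critical, which has a lower base rate.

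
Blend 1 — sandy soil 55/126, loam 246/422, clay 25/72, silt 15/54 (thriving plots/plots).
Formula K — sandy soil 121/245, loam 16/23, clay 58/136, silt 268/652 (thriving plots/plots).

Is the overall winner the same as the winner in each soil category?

Sandy soil: Blend 1 55/126 = 43.7%, Formula K 121/245 = 49.4% → Formula K
Loam: Blend 1 246/422 = 58.3%, Formula K 16/23 = 69.6% → Formula K
Clay: Blend 1 25/72 = 34.7%, Formula K 58/136 = 42.6% → Formula K
Silt: Blend 1 15/54 = 27.8%, Formula K 268/652 = 41.1% → Formula K
Overall: Blend 1 341/674 = 50.6%, Formula K 463/1056 = 43.8% → Blend 1
Formula K wins each soil group but Blend 1 wins overall — the comparison reverses. Formula K's plots skew toward silt, which has a lower base rate.

No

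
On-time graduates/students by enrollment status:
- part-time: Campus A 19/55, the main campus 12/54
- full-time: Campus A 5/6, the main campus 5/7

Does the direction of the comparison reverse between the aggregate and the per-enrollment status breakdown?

Part-time: Campus A 19/55 = 34.5%, the main campus 12/54 = 22.2% → Campus A
Full-time: Campus A 5/6 = 83.3%, the main campus 5/7 = 71.4% → Campus A
Overall: Campus A 24/61 = 39.3%, the main campus 17/61 = 27.9% → Campus A
Campus A wins overall and in every enrollment group — no reversal.

No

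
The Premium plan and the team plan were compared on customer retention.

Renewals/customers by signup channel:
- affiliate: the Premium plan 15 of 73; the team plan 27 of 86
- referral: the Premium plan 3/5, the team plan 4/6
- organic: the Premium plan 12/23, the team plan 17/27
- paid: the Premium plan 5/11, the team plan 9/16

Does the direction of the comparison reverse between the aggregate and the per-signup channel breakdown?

Affiliate: the Premium plan 15/73 = 20.5%, the team plan 27/86 = 31.4% → the team plan
Referral: the Premium plan 3/5 = 60.0%, the team plan 4/6 = 66.7% → the team plan
Organic: the Premium plan 12/23 = 52.2%, the team plan 17/27 = 63.0% → the team plan
Paid: the Premium plan 5/11 = 45.5%, the team plan 9/16 = 56.2% → the team plan
Overall: the Premium plan 35/112 = 31.2%, the team plan 57/135 = 42.2% → the team plan
The team plan wins overall and in every signup group — no reversal.

No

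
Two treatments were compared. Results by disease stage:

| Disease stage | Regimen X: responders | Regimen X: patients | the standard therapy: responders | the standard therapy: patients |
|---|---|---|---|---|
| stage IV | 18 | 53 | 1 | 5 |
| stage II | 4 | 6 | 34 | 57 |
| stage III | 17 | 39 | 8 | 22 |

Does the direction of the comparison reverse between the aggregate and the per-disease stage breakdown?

Yes

Stage IV: Regimen X 18/53 = 34.0%, the standard therapy 1/5 = 20.0% → Regimen X
Stage II: Regimen X 4/6 = 66.7%, the standard therapy 34/57 = 59.6% → Regimen X
Stage III: Regimen X 17/39 = 43.6%, the standard therapy 8/22 = 36.4% → Regimen X
Overall: Regimen X 39/98 = 39.8%, the standard therapy 43/84 = 51.2% → the standard therapy
Regimen X wins each disease group but the standard therapy wins overall — the comparison reverses. Regimen X's patients skew toward stage IV, which has a lower base rate.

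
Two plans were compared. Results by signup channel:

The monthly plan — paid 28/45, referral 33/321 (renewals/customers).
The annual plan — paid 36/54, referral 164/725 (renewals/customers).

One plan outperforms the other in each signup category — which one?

Paid: the monthly plan 28/45 = 62.2%, the annual plan 36/54 = 66.7% → the annual plan
Referral: the monthly plan 33/321 = 10.3%, the annual plan 164/725 = 22.6% → the annual plan
The annual plan has the higher rate in both groups.

the annual plan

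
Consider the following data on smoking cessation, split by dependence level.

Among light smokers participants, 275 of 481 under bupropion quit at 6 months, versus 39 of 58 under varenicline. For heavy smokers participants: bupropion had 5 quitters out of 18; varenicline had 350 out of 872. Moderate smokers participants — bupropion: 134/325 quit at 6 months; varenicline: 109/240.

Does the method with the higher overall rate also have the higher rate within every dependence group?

Light smokers: bupropion 275/481 = 57.2%, varenicline 39/58 = 67.2% → varenicline
Heavy smokers: bupropion 5/18 = 27.8%, varenicline 350/872 = 40.1% → varenicline
Moderate smokers: bupropion 134/325 = 41.2%, varenicline 109/240 = 45.4% → varenicline
Overall: bupropion 414/824 = 50.2%, varenicline 498/1170 = 42.6% → bupropion
Varenicline wins each dependence group but bupropion wins overall — the comparison reverses. Varenicline's participants skew toward heavy smokers, which has a lower base rate.

No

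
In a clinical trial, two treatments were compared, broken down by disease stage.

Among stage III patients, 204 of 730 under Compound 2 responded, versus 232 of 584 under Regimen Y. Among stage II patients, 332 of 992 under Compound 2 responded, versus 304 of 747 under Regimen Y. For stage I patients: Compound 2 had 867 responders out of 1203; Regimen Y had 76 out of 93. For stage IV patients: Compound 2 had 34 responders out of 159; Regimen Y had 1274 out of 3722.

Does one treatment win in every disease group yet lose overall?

Stage III: Compound 2 204/730 = 27.9%, Regimen Y 232/584 = 39.7% → Regimen Y
Stage II: Compound 2 332/992 = 33.5%, Regimen Y 304/747 = 40.7% → Regimen Y
Stage I: Compound 2 867/1203 = 72.1%, Regimen Y 76/93 = 81.7% → Regimen Y
Stage IV: Compound 2 34/159 = 21.4%, Regimen Y 1274/3722 = 34.2% → Regimen Y
Overall: Compound 2 1437/3084 = 46.6%, Regimen Y 1886/5146 = 36.6% → Compound 2
Regimen Y wins each disease group but Compound 2 wins overall — the comparison reverses. Regimen Y's patients skew toward stage IV, which has a lower base rate.

Yes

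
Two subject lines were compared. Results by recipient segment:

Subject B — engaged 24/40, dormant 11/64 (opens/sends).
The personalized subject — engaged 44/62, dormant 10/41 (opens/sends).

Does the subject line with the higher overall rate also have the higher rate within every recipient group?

Engaged: Subject B 24/40 = 60.0%, the personalized subject 44/62 = 71.0% → the personalized subject
Dormant: Subject B 11/64 = 17.2%, the personalized subject 10/41 = 24.4% → the personalized subject
Overall: Subject B 35/104 = 33.7%, the personalized subject 54/103 = 52.4% → the personalized subject
The personalized subject wins overall and in every recipient group — no reversal.

Yes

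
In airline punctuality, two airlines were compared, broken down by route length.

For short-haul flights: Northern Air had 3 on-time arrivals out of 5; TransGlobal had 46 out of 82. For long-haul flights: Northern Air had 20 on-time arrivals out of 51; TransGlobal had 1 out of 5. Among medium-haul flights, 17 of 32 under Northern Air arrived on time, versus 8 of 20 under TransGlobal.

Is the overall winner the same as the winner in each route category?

No

Short-haul: Northern Air 3/5 = 60.0%, TransGlobal 46/82 = 56.1% → Northern Air
Long-haul: Northern Air 20/51 = 39.2%, TransGlobal 1/5 = 20.0% → Northern Air
Medium-haul: Northern Air 17/32 = 53.1%, TransGlobal 8/20 = 40.0% → Northern Air
Overall: Northern Air 40/88 = 45.5%, TransGlobal 55/107 = 51.4% → TransGlobal
Northern Air wins each route group but TransGlobal wins overall — the comparison reverses. Northern Air's flights skew toward long-haul, which has a lower base rate.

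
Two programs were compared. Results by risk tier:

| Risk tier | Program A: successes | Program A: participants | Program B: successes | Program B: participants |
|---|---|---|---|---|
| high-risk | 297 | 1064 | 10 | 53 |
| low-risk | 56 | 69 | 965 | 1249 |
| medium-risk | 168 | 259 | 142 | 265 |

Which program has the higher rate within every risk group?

High-risk: Program A 297/1064 = 27.9%, Program B 10/53 = 18.9% → Program A
Low-risk: Program A 56/69 = 81.2%, Program B 965/1249 = 77.3% → Program A
Medium-risk: Program A 168/259 = 64.9%, Program B 142/265 = 53.6% → Program A
Program A has the higher rate in all 3 groups.

Program A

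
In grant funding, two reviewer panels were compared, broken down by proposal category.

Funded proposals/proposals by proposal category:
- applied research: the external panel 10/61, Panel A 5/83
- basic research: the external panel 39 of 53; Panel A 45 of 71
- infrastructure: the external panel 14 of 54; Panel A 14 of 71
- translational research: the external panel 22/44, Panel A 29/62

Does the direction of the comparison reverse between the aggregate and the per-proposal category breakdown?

Applied research: the external panel 10/61 = 16.4%, Panel A 5/83 = 6.0% → the external panel
Basic research: the external panel 39/53 = 73.6%, Panel A 45/71 = 63.4% → the external panel
Infrastructure: the external panel 14/54 = 25.9%, Panel A 14/71 = 19.7% → the external panel
Translational research: the external panel 22/44 = 50.0%, Panel A 29/62 = 46.8% → the external panel
Overall: the external panel 85/212 = 40.1%, Panel A 93/287 = 32.4% → the external panel
The external panel wins overall and in every proposal group — no reversal.

No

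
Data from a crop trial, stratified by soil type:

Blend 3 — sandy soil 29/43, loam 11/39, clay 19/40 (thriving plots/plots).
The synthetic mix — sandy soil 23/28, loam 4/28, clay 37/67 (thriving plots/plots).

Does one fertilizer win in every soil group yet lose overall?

No

Sandy soil: Blend 3 29/43 = 67.4%, the synthetic mix 23/28 = 82.1% → the synthetic mix
Loam: Blend 3 11/39 = 28.2%, the synthetic mix 4/28 = 14.3% → Blend 3
Clay: Blend 3 19/40 = 47.5%, the synthetic mix 37/67 = 55.2% → the synthetic mix
Overall: Blend 3 59/122 = 48.4%, the synthetic mix 64/123 = 52.0% → the synthetic mix
Neither sweeps: Blend 3 wins 1 of 3 groups, the synthetic mix wins 2. The synthetic mix wins overall but not every group — no Simpson reversal.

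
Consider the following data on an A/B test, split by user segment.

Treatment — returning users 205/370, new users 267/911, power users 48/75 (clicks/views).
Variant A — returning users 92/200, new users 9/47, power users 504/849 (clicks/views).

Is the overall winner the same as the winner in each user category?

Returning users: Treatment 205/370 = 55.4%, Variant A 92/200 = 46.0% → Treatment
New users: Treatment 267/911 = 29.3%, Variant A 9/47 = 19.1% → Treatment
Power users: Treatment 48/75 = 64.0%, Variant A 504/849 = 59.4% → Treatment
Overall: Treatment 520/1356 = 38.3%, Variant A 605/1096 = 55.2% → Variant A
Treatment wins each user group but Variant A wins overall — the comparison reverses. Treatment's views skew toward new users, which has a lower base rate.

No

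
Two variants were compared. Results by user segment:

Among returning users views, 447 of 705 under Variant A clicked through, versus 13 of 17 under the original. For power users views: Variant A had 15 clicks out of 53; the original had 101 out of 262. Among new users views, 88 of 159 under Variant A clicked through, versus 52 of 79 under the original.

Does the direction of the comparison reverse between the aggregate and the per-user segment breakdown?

Returning users: Variant A 447/705 = 63.4%, the original 13/17 = 76.5% → the original
Power users: Variant A 15/53 = 28.3%, the original 101/262 = 38.5% → the original
New users: Variant A 88/159 = 55.3%, the original 52/79 = 65.8% → the original
Overall: Variant A 550/917 = 60.0%, the original 166/358 = 46.4% → Variant A
The original wins each user group but Variant A wins overall — the comparison reverses. The original's views skew toward power users, which has a lower base rate.

Yes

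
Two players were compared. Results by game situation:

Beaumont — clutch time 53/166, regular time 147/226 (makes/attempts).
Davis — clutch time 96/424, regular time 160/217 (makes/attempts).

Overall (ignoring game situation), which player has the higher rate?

Clutch time: Beaumont 53/166 = 31.9%, Davis 96/424 = 22.6% → Beaumont
Regular time: Beaumont 147/226 = 65.0%, Davis 160/217 = 73.7% → Davis
Overall: Beaumont 200/392 = 51.0%, Davis 256/641 = 39.9% → Beaumont
(Neither sweeps every game group, but Beaumont has the higher pooled rate.)

Beaumont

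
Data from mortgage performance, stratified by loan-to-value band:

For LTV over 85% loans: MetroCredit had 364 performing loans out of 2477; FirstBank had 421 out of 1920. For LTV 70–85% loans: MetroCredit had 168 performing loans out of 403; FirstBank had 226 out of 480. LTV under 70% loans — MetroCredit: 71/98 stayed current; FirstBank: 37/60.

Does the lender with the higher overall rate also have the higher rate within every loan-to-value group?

LTV over 85%: MetroCredit 364/2477 = 14.7%, FirstBank 421/1920 = 21.9% → FirstBank
LTV 70–85%: MetroCredit 168/403 = 41.7%, FirstBank 226/480 = 47.1% → FirstBank
LTV under 70%: MetroCredit 71/98 = 72.4%, FirstBank 37/60 = 61.7% → MetroCredit
Overall: MetroCredit 603/2978 = 20.2%, FirstBank 684/2460 = 27.8% → FirstBank
Neither sweeps: MetroCredit wins 1 of 3 groups, FirstBank wins 2. FirstBank wins overall but not every group — no Simpson reversal.

No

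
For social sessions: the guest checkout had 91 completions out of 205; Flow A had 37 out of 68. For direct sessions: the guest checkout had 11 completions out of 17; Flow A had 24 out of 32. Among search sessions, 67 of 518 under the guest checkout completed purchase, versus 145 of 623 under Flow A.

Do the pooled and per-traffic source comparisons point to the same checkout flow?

Social: the guest checkout 91/205 = 44.4%, Flow A 37/68 = 54.4% → Flow A
Direct: the guest checkout 11/17 = 64.7%, Flow A 24/32 = 75.0% → Flow A
Search: the guest checkout 67/518 = 12.9%, Flow A 145/623 = 23.3% → Flow A
Overall: the guest checkout 169/740 = 22.8%, Flow A 206/723 = 28.5% → Flow A
Flow A wins overall and in every traffic group — no reversal.

Yes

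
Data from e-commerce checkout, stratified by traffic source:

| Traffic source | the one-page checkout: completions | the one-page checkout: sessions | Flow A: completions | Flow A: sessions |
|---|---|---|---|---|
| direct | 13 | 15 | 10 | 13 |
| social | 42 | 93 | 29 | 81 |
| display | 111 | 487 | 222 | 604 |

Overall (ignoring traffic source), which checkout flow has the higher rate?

Direct: the one-page checkout 13/15 = 86.7%, Flow A 10/13 = 76.9% → the one-page checkout
Social: the one-page checkout 42/93 = 45.2%, Flow A 29/81 = 35.8% → the one-page checkout
Display: the one-page checkout 111/487 = 22.8%, Flow A 222/604 = 36.8% → Flow A
Overall: the one-page checkout 166/595 = 27.9%, Flow A 261/698 = 37.4% → Flow A
(Neither sweeps every traffic group, but Flow A has the higher pooled rate.)

Flow A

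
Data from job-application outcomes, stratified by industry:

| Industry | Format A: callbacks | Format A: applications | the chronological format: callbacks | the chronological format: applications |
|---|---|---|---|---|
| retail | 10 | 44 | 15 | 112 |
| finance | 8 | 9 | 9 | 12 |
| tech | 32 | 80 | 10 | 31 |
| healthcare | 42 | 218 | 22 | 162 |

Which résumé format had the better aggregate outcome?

Retail: Format A 10/44 = 22.7%, the chronological format 15/112 = 13.4% → Format A
Finance: Format A 8/9 = 88.9%, the chronological format 9/12 = 75.0% → Format A
Tech: Format A 32/80 = 40.0%, the chronological format 10/31 = 32.3% → Format A
Healthcare: Format A 42/218 = 19.3%, the chronological format 22/162 = 13.6% → Format A
Overall: Format A 92/351 = 26.2%, the chronological format 56/317 = 17.7% → Format A

Format A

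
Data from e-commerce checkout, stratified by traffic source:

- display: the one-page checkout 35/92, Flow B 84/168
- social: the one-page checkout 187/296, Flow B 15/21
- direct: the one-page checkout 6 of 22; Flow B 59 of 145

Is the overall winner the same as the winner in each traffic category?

No

Display: the one-page checkout 35/92 = 38.0%, Flow B 84/168 = 50.0% → Flow B
Social: the one-page checkout 187/296 = 63.2%, Flow B 15/21 = 71.4% → Flow B
Direct: the one-page checkout 6/22 = 27.3%, Flow B 59/145 = 40.7% → Flow B
Overall: the one-page checkout 228/410 = 55.6%, Flow B 158/334 = 47.3% → the one-page checkout
Flow B wins each traffic group but the one-page checkout wins overall — the comparison reverses. Flow B's sessions skew toward direct, which has a lower base rate.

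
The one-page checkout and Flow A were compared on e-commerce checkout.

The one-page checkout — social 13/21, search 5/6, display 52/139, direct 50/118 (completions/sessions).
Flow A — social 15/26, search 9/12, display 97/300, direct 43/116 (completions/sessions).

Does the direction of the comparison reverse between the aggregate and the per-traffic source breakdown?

Social: the one-page checkout 13/21 = 61.9%, Flow A 15/26 = 57.7% → the one-page checkout
Search: the one-page checkout 5/6 = 83.3%, Flow A 9/12 = 75.0% → the one-page checkout
Display: the one-page checkout 52/139 = 37.4%, Flow A 97/300 = 32.3% → the one-page checkout
Direct: the one-page checkout 50/118 = 42.4%, Flow A 43/116 = 37.1% → the one-page checkout
Overall: the one-page checkout 120/284 = 42.3%, Flow A 164/454 = 36.1% → the one-page checkout
The one-page checkout wins overall and in every traffic group — no reversal.

No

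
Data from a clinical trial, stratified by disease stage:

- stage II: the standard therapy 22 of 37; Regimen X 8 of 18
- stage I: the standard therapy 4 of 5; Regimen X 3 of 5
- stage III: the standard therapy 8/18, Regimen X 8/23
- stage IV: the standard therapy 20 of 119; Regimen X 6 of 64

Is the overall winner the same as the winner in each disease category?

Yes

Stage II: the standard therapy 22/37 = 59.5%, Regimen X 8/18 = 44.4% → the standard therapy
Stage I: the standard therapy 4/5 = 80.0%, Regimen X 3/5 = 60.0% → the standard therapy
Stage III: the standard therapy 8/18 = 44.4%, Regimen X 8/23 = 34.8% → the standard therapy
Stage IV: the standard therapy 20/119 = 16.8%, Regimen X 6/64 = 9.4% → the standard therapy
Overall: the standard therapy 54/179 = 30.2%, Regimen X 25/110 = 22.7% → the standard therapy
The standard therapy wins overall and in every disease group — no reversal.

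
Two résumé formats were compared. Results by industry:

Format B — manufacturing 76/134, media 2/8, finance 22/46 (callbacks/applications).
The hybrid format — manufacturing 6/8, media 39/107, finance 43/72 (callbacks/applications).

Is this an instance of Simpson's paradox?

Yes

Manufacturing: Format B 76/134 = 56.7%, the hybrid format 6/8 = 75.0% → the hybrid format
Media: Format B 2/8 = 25.0%, the hybrid format 39/107 = 36.4% → the hybrid format
Finance: Format B 22/46 = 47.8%, the hybrid format 43/72 = 59.7% → the hybrid format
Overall: Format B 100/188 = 53.2%, the hybrid format 88/187 = 47.1% → Format B
The hybrid format wins each industry group but Format B wins overall — the comparison reverses. The hybrid format's applications skew toward media, which has a lower base rate.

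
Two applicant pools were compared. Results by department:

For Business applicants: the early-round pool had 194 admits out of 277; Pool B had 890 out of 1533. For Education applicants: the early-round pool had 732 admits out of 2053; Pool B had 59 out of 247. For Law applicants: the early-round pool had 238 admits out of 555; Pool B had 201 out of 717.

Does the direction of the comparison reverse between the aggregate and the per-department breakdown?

Yes

Business: the early-round pool 194/277 = 70.0%, Pool B 890/1533 = 58.1% → the early-round pool
Education: the early-round pool 732/2053 = 35.7%, Pool B 59/247 = 23.9% → the early-round pool
Law: the early-round pool 238/555 = 42.9%, Pool B 201/717 = 28.0% → the early-round pool
Overall: the early-round pool 1164/2885 = 40.3%, Pool B 1150/2497 = 46.1% → Pool B
The early-round pool wins each department group but Pool B wins overall — the comparison reverses. The early-round pool's applicants skew toward Education, which has a lower base rate.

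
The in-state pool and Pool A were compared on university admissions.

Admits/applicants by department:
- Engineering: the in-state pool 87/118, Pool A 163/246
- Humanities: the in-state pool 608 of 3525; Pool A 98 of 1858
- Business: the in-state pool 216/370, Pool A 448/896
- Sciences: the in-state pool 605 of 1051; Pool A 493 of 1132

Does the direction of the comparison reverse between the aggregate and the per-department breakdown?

Engineering: the in-state pool 87/118 = 73.7%, Pool A 163/246 = 66.3% → the in-state pool
Humanities: the in-state pool 608/3525 = 17.2%, Pool A 98/1858 = 5.3% → the in-state pool
Business: the in-state pool 216/370 = 58.4%, Pool A 448/896 = 50.0% → the in-state pool
Sciences: the in-state pool 605/1051 = 57.6%, Pool A 493/1132 = 43.6% → the in-state pool
Overall: the in-state pool 1516/5064 = 29.9%, Pool A 1202/4132 = 29.1% → the in-state pool
The in-state pool wins overall and in every department group — no reversal.

No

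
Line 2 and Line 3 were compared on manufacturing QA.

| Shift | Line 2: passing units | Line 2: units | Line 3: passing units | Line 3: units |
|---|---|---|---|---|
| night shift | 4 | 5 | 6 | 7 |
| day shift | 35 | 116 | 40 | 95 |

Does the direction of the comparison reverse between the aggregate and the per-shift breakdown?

Night shift: Line 2 4/5 = 80.0%, Line 3 6/7 = 85.7% → Line 3
Day shift: Line 2 35/116 = 30.2%, Line 3 40/95 = 42.1% → Line 3
Overall: Line 2 39/121 = 32.2%, Line 3 46/102 = 45.1% → Line 3
Line 3 wins overall and in every shift group — no reversal.

No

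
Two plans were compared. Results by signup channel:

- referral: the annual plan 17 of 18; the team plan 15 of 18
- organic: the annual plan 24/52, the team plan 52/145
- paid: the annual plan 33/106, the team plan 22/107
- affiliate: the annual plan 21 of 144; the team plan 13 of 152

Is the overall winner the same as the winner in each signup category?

Referral: the annual plan 17/18 = 94.4%, the team plan 15/18 = 83.3% → the annual plan
Organic: the annual plan 24/52 = 46.2%, the team plan 52/145 = 35.9% → the annual plan
Paid: the annual plan 33/106 = 31.1%, the team plan 22/107 = 20.6% → the annual plan
Affiliate: the annual plan 21/144 = 14.6%, the team plan 13/152 = 8.6% → the annual plan
Overall: the annual plan 95/320 = 29.7%, the team plan 102/422 = 24.2% → the annual plan
The annual plan wins overall and in every signup group — no reversal.

Yes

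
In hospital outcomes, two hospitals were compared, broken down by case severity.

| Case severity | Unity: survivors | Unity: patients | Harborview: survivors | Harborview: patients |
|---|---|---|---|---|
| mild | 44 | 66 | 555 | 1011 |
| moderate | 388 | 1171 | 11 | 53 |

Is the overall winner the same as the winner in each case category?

No

Mild: Unity 44/66 = 66.7%, Harborview 555/1011 = 54.9% → Unity
Moderate: Unity 388/1171 = 33.1%, Harborview 11/53 = 20.8% → Unity
Overall: Unity 432/1237 = 34.9%, Harborview 566/1064 = 53.2% → Harborview
Unity wins each case group but Harborview wins overall — the comparison reverses. Unity's patients skew toward moderate, which has a lower base rate.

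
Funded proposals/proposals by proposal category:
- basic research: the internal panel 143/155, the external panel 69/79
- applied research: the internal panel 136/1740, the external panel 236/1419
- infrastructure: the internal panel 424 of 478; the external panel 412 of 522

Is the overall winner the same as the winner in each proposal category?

No

Basic research: the internal panel 143/155 = 92.3%, the external panel 69/79 = 87.3% → the internal panel
Applied research: the internal panel 136/1740 = 7.8%, the external panel 236/1419 = 16.6% → the external panel
Infrastructure: the internal panel 424/478 = 88.7%, the external panel 412/522 = 78.9% → the internal panel
Overall: the internal panel 703/2373 = 29.6%, the external panel 717/2020 = 35.5% → the external panel
Neither sweeps: the internal panel wins 2 of 3 groups, the external panel wins 1. The external panel wins overall but not every group — no Simpson reversal.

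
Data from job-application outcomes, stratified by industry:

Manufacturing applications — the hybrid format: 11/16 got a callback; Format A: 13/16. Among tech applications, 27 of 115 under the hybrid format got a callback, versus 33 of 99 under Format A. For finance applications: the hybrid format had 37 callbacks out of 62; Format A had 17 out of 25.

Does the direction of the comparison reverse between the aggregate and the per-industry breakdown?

Manufacturing: the hybrid format 11/16 = 68.8%, Format A 13/16 = 81.2% → Format A
Tech: the hybrid format 27/115 = 23.5%, Format A 33/99 = 33.3% → Format A
Finance: the hybrid format 37/62 = 59.7%, Format A 17/25 = 68.0% → Format A
Overall: the hybrid format 75/193 = 38.9%, Format A 63/140 = 45.0% → Format A
Format A wins overall and in every industry group — no reversal.

No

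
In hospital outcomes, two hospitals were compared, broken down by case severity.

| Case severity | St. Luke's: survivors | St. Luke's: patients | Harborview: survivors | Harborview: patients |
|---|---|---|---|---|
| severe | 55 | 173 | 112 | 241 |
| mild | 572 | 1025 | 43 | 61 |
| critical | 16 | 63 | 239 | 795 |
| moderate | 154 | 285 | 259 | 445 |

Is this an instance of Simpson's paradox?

Yes

Severe: St. Luke's 55/173 = 31.8%, Harborview 112/241 = 46.5% → Harborview
Mild: St. Luke's 572/1025 = 55.8%, Harborview 43/61 = 70.5% → Harborview
Critical: St. Luke's 16/63 = 25.4%, Harborview 239/795 = 30.1% → Harborview
Moderate: St. Luke's 154/285 = 54.0%, Harborview 259/445 = 58.2% → Harborview
Overall: St. Luke's 797/1546 = 51.6%, Harborview 653/1542 = 42.3% → St. Luke's
Harborview wins each case group but St. Luke's wins overall — the comparison reverses. Harborview's patients skew toward critical, which has a lower base rate.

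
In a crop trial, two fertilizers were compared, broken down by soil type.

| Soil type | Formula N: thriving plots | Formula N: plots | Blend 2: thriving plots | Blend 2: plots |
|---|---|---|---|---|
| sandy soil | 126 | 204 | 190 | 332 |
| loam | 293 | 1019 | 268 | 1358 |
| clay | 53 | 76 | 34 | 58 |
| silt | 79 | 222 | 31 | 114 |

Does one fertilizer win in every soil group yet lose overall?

Sandy soil: Formula N 126/204 = 61.8%, Blend 2 190/332 = 57.2% → Formula N
Loam: Formula N 293/1019 = 28.8%, Blend 2 268/1358 = 19.7% → Formula N
Clay: Formula N 53/76 = 69.7%, Blend 2 34/58 = 58.6% → Formula N
Silt: Formula N 79/222 = 35.6%, Blend 2 31/114 = 27.2% → Formula N
Overall: Formula N 551/1521 = 36.2%, Blend 2 523/1862 = 28.1% → Formula N
Formula N wins overall and in every soil group — no reversal.

No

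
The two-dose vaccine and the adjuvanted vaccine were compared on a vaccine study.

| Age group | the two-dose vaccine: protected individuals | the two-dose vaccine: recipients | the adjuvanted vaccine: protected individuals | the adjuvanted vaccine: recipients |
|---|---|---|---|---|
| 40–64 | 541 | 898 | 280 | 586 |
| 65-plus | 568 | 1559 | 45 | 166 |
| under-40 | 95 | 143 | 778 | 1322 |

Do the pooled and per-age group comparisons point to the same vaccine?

40–64: the two-dose vaccine 541/898 = 60.2%, the adjuvanted vaccine 280/586 = 47.8% → the two-dose vaccine
65-plus: the two-dose vaccine 568/1559 = 36.4%, the adjuvanted vaccine 45/166 = 27.1% → the two-dose vaccine
Under-40: the two-dose vaccine 95/143 = 66.4%, the adjuvanted vaccine 778/1322 = 58.9% → the two-dose vaccine
Overall: the two-dose vaccine 1204/2600 = 46.3%, the adjuvanted vaccine 1103/2074 = 53.2% → the adjuvanted vaccine
The two-dose vaccine wins each age group but the adjuvanted vaccine wins overall — the comparison reverses. The two-dose vaccine's recipients skew toward 65-plus, which has a lower base rate.

No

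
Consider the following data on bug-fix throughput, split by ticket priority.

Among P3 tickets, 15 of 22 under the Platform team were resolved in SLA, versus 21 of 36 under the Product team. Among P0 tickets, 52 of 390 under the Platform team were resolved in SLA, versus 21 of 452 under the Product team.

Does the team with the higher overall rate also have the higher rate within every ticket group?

P3: the Platform team 15/22 = 68.2%, the Product team 21/36 = 58.3% → the Platform team
P0: the Platform team 52/390 = 13.3%, the Product team 21/452 = 4.6% → the Platform team
Overall: the Platform team 67/412 = 16.3%, the Product team 42/488 = 8.6% → the Platform team
The Platform team wins overall and in every ticket group — no reversal.

Yes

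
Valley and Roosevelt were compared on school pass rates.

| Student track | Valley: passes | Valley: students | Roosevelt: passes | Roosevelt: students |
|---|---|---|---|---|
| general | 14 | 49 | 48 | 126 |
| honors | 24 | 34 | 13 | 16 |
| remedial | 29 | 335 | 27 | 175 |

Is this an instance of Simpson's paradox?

No

General: Valley 14/49 = 28.6%, Roosevelt 48/126 = 38.1% → Roosevelt
Honors: Valley 24/34 = 70.6%, Roosevelt 13/16 = 81.2% → Roosevelt
Remedial: Valley 29/335 = 8.7%, Roosevelt 27/175 = 15.4% → Roosevelt
Overall: Valley 67/418 = 16.0%, Roosevelt 88/317 = 27.8% → Roosevelt
Roosevelt wins overall and in every student group — no reversal.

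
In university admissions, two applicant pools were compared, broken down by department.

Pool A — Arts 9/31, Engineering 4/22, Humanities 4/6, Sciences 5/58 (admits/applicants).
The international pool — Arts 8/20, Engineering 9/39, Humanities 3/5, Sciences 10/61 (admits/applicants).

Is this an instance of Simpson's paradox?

Arts: Pool A 9/31 = 29.0%, the international pool 8/20 = 40.0% → the international pool
Engineering: Pool A 4/22 = 18.2%, the international pool 9/39 = 23.1% → the international pool
Humanities: Pool A 4/6 = 66.7%, the international pool 3/5 = 60.0% → Pool A
Sciences: Pool A 5/58 = 8.6%, the international pool 10/61 = 16.4% → the international pool
Overall: Pool A 22/117 = 18.8%, the international pool 30/125 = 24.0% → the international pool
Neither sweeps: Pool A wins 1 of 4 groups, the international pool wins 3. The international pool wins overall but not every group — no Simpson reversal.

No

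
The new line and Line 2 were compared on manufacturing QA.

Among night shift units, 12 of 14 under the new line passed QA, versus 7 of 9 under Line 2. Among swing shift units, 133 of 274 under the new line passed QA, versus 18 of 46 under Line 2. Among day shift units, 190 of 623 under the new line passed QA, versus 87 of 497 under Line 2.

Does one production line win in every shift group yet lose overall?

No

Night shift: the new line 12/14 = 85.7%, Line 2 7/9 = 77.8% → the new line
Swing shift: the new line 133/274 = 48.5%, Line 2 18/46 = 39.1% → the new line
Day shift: the new line 190/623 = 30.5%, Line 2 87/497 = 17.5% → the new line
Overall: the new line 335/911 = 36.8%, Line 2 112/552 = 20.3% → the new line
The new line wins overall and in every shift group — no reversal.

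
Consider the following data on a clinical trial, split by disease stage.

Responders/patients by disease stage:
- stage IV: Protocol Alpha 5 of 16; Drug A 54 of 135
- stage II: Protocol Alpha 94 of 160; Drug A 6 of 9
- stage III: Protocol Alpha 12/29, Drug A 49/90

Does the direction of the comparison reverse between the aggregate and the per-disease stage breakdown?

Stage IV: Protocol Alpha 5/16 = 31.2%, Drug A 54/135 = 40.0% → Drug A
Stage II: Protocol Alpha 94/160 = 58.8%, Drug A 6/9 = 66.7% → Drug A
Stage III: Protocol Alpha 12/29 = 41.4%, Drug A 49/90 = 54.4% → Drug A
Overall: Protocol Alpha 111/205 = 54.1%, Drug A 109/234 = 46.6% → Protocol Alpha
Drug A wins each disease group but Protocol Alpha wins overall — the comparison reverses. Drug A's patients skew toward stage IV, which has a lower base rate.

Yes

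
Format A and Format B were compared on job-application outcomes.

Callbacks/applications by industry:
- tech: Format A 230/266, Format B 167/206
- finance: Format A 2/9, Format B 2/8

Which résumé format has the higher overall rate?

Format A

Tech: Format A 230/266 = 86.5%, Format B 167/206 = 81.1% → Format A
Finance: Format A 2/9 = 22.2%, Format B 2/8 = 25.0% → Format B
Overall: Format A 232/275 = 84.4%, Format B 169/214 = 79.0% → Format A
(Neither sweeps every industry group, but Format A has the higher pooled rate.)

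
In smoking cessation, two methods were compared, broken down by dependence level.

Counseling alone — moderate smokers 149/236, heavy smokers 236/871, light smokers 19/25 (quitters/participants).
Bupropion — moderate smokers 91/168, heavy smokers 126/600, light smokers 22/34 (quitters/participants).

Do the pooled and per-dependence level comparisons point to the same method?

Moderate smokers: counseling alone 149/236 = 63.1%, bupropion 91/168 = 54.2% → counseling alone
Heavy smokers: counseling alone 236/871 = 27.1%, bupropion 126/600 = 21.0% → counseling alone
Light smokers: counseling alone 19/25 = 76.0%, bupropion 22/34 = 64.7% → counseling alone
Overall: counseling alone 404/1132 = 35.7%, bupropion 239/802 = 29.8% → counseling alone
Counseling alone wins overall and in every dependence group — no reversal.

Yes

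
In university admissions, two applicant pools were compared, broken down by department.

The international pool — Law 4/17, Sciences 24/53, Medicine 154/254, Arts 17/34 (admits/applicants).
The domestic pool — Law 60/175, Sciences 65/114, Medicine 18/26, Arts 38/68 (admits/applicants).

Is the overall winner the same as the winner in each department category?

Law: the international pool 4/17 = 23.5%, the domestic pool 60/175 = 34.3% → the domestic pool
Sciences: the international pool 24/53 = 45.3%, the domestic pool 65/114 = 57.0% → the domestic pool
Medicine: the international pool 154/254 = 60.6%, the domestic pool 18/26 = 69.2% → the domestic pool
Arts: the international pool 17/34 = 50.0%, the domestic pool 38/68 = 55.9% → the domestic pool
Overall: the international pool 199/358 = 55.6%, the domestic pool 181/383 = 47.3% → the international pool
The domestic pool wins each department group but the international pool wins overall — the comparison reverses. The domestic pool's applicants skew toward Law, which has a lower base rate.

No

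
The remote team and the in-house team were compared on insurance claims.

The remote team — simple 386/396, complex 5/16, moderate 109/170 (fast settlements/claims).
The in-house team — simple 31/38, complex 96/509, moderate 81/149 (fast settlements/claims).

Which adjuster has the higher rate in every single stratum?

Simple: the remote team 386/396 = 97.5%, the in-house team 31/38 = 81.6% → the remote team
Complex: the remote team 5/16 = 31.2%, the in-house team 96/509 = 18.9% → the remote team
Moderate: the remote team 109/170 = 64.1%, the in-house team 81/149 = 54.4% → the remote team
The remote team has the higher rate in all 3 groups.

the remote team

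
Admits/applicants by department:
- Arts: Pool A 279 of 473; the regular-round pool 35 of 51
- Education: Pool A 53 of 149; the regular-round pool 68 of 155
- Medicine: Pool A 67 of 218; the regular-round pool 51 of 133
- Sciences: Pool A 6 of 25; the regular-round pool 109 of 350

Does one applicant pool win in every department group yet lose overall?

Yes

Arts: Pool A 279/473 = 59.0%, the regular-round pool 35/51 = 68.6% → the regular-round pool
Education: Pool A 53/149 = 35.6%, the regular-round pool 68/155 = 43.9% → the regular-round pool
Medicine: Pool A 67/218 = 30.7%, the regular-round pool 51/133 = 38.3% → the regular-round pool
Sciences: Pool A 6/25 = 24.0%, the regular-round pool 109/350 = 31.1% → the regular-round pool
Overall: Pool A 405/865 = 46.8%, the regular-round pool 263/689 = 38.2% → Pool A
The regular-round pool wins each department group but Pool A wins overall — the comparison reverses. The regular-round pool's applicants skew toward Sciences, which has a lower base rate.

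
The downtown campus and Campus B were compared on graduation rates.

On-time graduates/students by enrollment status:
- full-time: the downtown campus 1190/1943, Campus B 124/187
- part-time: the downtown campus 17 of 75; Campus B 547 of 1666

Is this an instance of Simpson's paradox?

Yes

Full-time: the downtown campus 1190/1943 = 61.2%, Campus B 124/187 = 66.3% → Campus B
Part-time: the downtown campus 17/75 = 22.7%, Campus B 547/1666 = 32.8% → Campus B
Overall: the downtown campus 1207/2018 = 59.8%, Campus B 671/1853 = 36.2% → the downtown campus
Campus B wins each enrollment group but the downtown campus wins overall — the comparison reverses. Campus B's students skew toward part-time, which has a lower base rate.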